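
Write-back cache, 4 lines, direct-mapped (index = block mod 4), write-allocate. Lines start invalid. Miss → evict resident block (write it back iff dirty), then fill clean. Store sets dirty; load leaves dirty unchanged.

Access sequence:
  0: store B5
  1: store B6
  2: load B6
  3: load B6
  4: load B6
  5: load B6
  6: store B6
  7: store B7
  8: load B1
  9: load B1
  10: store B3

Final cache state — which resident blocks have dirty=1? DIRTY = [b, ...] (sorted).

DIRTY = [3, 6]

0: W B5 → L1 miss [D]
1: W B6 → L2 miss [D]
2: R B6 → L2 hit [D]
3: R B6 → L2 hit [D]
4: R B6 → L2 hit [D]
5: R B6 → L2 hit [D]
6: W B6 → L2 hit [D]
7: W B7 → L3 miss [D]
8: R B1 → L1 miss wb→B5 [-]
9: R B1 → L1 hit [-]
10: W B3 → L3 miss wb→B7 [D]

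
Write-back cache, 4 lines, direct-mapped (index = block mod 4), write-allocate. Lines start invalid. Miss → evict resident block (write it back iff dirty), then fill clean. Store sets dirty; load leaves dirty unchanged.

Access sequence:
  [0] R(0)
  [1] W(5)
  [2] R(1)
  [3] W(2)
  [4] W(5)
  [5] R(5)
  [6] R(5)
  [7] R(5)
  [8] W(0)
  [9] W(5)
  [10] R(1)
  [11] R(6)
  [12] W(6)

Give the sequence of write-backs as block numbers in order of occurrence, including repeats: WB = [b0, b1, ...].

  0 | R B0 → L0 miss [-]
  1 | W B5 → L1 miss [D]
  2 | R B1 → L1 miss wb→B5 [-]
  3 | W B2 → L2 miss [D]
  4 | W B5 → L1 miss [D]
  5 | R B5 → L1 hit [D]
  6 | R B5 → L1 hit [D]
  7 | R B5 → L1 hit [D]
  8 | W B0 → L0 hit [D]
  9 | W B5 → L1 hit [D]
  10 | R B1 → L1 miss wb→B5 [-]
  11 | R B6 → L2 miss wb→B2 [-]
  12 | W B6 → L2 hit [D]

WB = [5, 5, 2]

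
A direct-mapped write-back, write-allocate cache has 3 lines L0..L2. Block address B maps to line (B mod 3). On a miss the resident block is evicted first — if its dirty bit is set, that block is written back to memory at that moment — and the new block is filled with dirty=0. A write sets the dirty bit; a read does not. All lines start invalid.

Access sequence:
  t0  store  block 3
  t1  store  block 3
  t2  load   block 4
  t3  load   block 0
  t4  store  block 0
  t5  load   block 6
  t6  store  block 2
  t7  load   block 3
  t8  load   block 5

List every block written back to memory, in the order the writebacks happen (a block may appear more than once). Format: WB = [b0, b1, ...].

WB = [3, 0, 2]

0: W B3 → L0 miss [D]
1: W B3 → L0 hit [D]
2: R B4 → L1 miss [-]
3: R B0 → L0 miss wb→B3 [-]
4: W B0 → L0 hit [D]
5: R B6 → L0 miss wb→B0 [-]
6: W B2 → L2 miss [D]
7: R B3 → L0 miss [-]
8: R B5 → L2 miss wb→B2 [-]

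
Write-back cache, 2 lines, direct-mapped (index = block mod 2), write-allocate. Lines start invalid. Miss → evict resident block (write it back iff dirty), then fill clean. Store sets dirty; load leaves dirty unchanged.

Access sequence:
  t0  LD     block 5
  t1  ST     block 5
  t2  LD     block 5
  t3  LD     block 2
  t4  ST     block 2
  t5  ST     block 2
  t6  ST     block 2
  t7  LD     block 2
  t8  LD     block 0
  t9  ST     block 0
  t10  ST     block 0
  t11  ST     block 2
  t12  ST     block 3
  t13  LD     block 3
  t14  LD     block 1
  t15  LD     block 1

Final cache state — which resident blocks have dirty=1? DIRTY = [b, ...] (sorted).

0: R B5 -> L1 miss  d=-]
1: W B5 -> L1 hit  d=D]
2: R B5 -> L1 hit  d=D]
3: R B2 -> L0 miss  d=-]
4: W B2 -> L0 hit  d=D]
5: W B2 -> L0 hit  d=D]
6: W B2 -> L0 hit  d=D]
7: R B2 -> L0 hit  d=D]
8: R B0 -> L0 miss wb->B2  d=-]
9: W B0 -> L0 hit  d=D]
10: W B0 -> L0 hit  d=D]
11: W B2 -> L0 miss wb->B0  d=D]
12: W B3 -> L1 miss wb->B5  d=D]
13: R B3 -> L1 hit  d=D]
14: R B1 -> L1 miss wb->B3  d=-]
15: R B1 -> L1 hit  d=-]

DIRTY = [2]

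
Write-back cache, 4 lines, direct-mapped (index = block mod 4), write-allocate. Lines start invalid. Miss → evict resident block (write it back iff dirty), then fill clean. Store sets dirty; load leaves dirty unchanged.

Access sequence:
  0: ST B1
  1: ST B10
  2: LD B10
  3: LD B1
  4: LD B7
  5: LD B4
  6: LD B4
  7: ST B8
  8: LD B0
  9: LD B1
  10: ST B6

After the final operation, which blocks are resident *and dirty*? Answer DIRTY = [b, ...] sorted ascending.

DIRTY = [1, 6]

0: W B1 → L1 miss [D]
1: W B10 → L2 miss [D]
2: R B10 → L2 hit [D]
3: R B1 → L1 hit [D]
4: R B7 → L3 miss [-]
5: R B4 → L0 miss [-]
6: R B4 → L0 hit [-]
7: W B8 → L0 miss [D]
8: R B0 → L0 miss wb→B8 [-]
9: R B1 → L1 hit [D]
10: W B6 → L2 miss wb→B10 [D]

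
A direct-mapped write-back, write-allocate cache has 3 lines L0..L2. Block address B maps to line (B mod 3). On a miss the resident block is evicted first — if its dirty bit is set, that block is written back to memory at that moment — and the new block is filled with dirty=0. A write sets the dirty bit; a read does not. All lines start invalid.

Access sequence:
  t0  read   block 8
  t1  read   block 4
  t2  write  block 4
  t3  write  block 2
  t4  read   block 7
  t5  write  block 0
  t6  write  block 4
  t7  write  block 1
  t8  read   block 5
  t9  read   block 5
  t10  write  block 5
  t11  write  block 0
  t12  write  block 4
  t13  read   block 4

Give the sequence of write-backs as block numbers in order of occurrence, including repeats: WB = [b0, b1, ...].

WB = [4, 4, 2, 1]

0: R B8 → L2 miss [-]
1: R B4 → L1 miss [-]
2: W B4 → L1 hit [D]
3: W B2 → L2 miss [D]
4: R B7 → L1 miss wb→B4 [-]
5: W B0 → L0 miss [D]
6: W B4 → L1 miss [D]
7: W B1 → L1 miss wb→B4 [D]
8: R B5 → L2 miss wb→B2 [-]
9: R B5 → L2 hit [-]
10: W B5 → L2 hit [D]
11: W B0 → L0 hit [D]
12: W B4 → L1 miss wb→B1 [D]
13: R B4 → L1 hit [D]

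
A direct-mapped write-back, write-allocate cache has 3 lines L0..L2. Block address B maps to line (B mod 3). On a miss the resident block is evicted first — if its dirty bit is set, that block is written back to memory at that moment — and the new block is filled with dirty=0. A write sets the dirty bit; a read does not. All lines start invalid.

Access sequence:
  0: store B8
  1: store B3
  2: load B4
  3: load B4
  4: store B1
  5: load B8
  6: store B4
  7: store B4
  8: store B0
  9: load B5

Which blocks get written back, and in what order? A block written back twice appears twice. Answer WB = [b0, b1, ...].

WB = [1, 3, 8]

0: W B8 → L2 miss [D]
1: W B3 → L0 miss [D]
2: R B4 → L1 miss [-]
3: R B4 → L1 hit [-]
4: W B1 → L1 miss [D]
5: R B8 → L2 hit [D]
6: W B4 → L1 miss wb→B1 [D]
7: W B4 → L1 hit [D]
8: W B0 → L0 miss wb→B3 [D]
9: R B5 → L2 miss wb→B8 [-]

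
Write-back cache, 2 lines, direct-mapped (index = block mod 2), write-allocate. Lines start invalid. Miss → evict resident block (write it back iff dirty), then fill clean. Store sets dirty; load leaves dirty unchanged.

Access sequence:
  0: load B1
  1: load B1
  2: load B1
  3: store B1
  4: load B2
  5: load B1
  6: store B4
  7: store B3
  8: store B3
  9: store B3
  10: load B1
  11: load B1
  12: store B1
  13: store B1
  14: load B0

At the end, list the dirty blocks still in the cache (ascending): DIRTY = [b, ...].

0: R B1 → L1 miss [-]
1: R B1 → L1 hit [-]
2: R B1 → L1 hit [-]
3: W B1 → L1 hit [D]
4: R B2 → L0 miss [-]
5: R B1 → L1 hit [D]
6: W B4 → L0 miss [D]
7: W B3 → L1 miss wb→B1 [D]
8: W B3 → L1 hit [D]
9: W B3 → L1 hit [D]
10: R B1 → L1 miss wb→B3 [-]
11: R B1 → L1 hit [-]
12: W B1 → L1 hit [D]
13: W B1 → L1 hit [D]
14: R B0 → L0 miss wb→B4 [-]

DIRTY = [1]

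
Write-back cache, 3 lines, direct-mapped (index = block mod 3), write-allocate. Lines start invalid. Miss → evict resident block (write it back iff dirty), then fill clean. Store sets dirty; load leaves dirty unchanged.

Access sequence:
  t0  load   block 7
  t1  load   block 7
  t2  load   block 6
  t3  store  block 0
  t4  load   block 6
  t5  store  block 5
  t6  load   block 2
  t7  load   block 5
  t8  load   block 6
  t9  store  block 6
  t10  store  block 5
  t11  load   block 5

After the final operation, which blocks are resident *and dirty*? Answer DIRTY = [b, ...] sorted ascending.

  0 | R B7 → L1 miss [-]
  1 | R B7 → L1 hit [-]
  2 | R B6 → L0 miss [-]
  3 | W B0 → L0 miss [D]
  4 | R B6 → L0 miss wb→B0 [-]
  5 | W B5 → L2 miss [D]
  6 | R B2 → L2 miss wb→B5 [-]
  7 | R B5 → L2 miss [-]
  8 | R B6 → L0 hit [-]
  9 | W B6 → L0 hit [D]
  10 | W B5 → L2 hit [D]
  11 | R B5 → L2 hit [D]

DIRTY = [5, 6]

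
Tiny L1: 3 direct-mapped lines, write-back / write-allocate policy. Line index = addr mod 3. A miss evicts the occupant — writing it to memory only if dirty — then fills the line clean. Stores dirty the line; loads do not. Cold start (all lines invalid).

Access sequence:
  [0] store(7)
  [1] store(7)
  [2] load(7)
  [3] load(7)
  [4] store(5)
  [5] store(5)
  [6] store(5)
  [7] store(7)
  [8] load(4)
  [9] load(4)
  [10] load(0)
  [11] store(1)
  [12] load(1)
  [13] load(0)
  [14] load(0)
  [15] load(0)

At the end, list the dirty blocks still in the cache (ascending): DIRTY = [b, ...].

DIRTY = [1, 5]

0: W B7 -> L1 miss  d=D]
1: W B7 -> L1 hit  d=D]
2: R B7 -> L1 hit  d=D]
3: R B7 -> L1 hit  d=D]
4: W B5 -> L2 miss  d=D]
5: W B5 -> L2 hit  d=D]
6: W B5 -> L2 hit  d=D]
7: W B7 -> L1 hit  d=D]
8: R B4 -> L1 miss wb->B7  d=-]
9: R B4 -> L1 hit  d=-]
10: R B0 -> L0 miss  d=-]
11: W B1 -> L1 miss  d=D]
12: R B1 -> L1 hit  d=D]
13: R B0 -> L0 hit  d=-]
14: R B0 -> L0 hit  d=-]
15: R B0 -> L0 hit  d=-]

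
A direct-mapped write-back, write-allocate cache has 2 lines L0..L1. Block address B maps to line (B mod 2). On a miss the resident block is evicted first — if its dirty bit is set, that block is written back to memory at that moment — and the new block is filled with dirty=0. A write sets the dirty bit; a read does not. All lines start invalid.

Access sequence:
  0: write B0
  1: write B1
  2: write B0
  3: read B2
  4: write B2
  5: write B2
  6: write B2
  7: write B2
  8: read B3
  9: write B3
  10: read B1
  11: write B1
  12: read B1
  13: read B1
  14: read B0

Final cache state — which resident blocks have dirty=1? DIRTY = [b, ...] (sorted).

  0 | W B0 → L0 miss [D]
  1 | W B1 → L1 miss [D]
  2 | W B0 → L0 hit [D]
  3 | R B2 → L0 miss wb→B0 [-]
  4 | W B2 → L0 hit [D]
  5 | W B2 → L0 hit [D]
  6 | W B2 → L0 hit [D]
  7 | W B2 → L0 hit [D]
  8 | R B3 → L1 miss wb→B1 [-]
  9 | W B3 → L1 hit [D]
  10 | R B1 → L1 miss wb→B3 [-]
  11 | W B1 → L1 hit [D]
  12 | R B1 → L1 hit [D]
  13 | R B1 → L1 hit [D]
  14 | R B0 → L0 miss wb→B2 [-]

DIRTY = [1]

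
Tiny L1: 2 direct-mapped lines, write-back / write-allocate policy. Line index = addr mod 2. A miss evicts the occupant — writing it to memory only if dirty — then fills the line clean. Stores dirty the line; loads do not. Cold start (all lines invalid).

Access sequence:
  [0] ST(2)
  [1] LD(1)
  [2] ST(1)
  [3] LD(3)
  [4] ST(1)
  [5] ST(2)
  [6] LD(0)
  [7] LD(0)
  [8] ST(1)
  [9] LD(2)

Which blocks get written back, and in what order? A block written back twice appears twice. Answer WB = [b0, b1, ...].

WB = [1, 2]

  0 | W B2 → L0 miss [D]
  1 | R B1 → L1 miss [-]
  2 | W B1 → L1 hit [D]
  3 | R B3 → L1 miss wb→B1 [-]
  4 | W B1 → L1 miss [D]
  5 | W B2 → L0 hit [D]
  6 | R B0 → L0 miss wb→B2 [-]
  7 | R B0 → L0 hit [-]
  8 | W B1 → L1 hit [D]
  9 | R B2 → L0 miss [-]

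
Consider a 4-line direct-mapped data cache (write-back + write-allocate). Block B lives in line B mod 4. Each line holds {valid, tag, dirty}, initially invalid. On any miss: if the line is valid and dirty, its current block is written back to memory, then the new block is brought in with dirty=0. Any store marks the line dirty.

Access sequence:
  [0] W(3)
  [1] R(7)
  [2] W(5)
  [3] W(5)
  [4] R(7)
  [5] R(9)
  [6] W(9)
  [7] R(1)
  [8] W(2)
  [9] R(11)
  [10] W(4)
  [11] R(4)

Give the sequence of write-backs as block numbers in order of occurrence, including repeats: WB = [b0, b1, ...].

0: W B3 → L3 miss [D]
1: R B7 → L3 miss wb→B3 [-]
2: W B5 → L1 miss [D]
3: W B5 → L1 hit [D]
4: R B7 → L3 hit [-]
5: R B9 → L1 miss wb→B5 [-]
6: W B9 → L1 hit [D]
7: R B1 → L1 miss wb→B9 [-]
8: W B2 → L2 miss [D]
9: R B11 → L3 miss [-]
10: W B4 → L0 miss [D]
11: R B4 → L0 hit [D]

WB = [3, 5, 9]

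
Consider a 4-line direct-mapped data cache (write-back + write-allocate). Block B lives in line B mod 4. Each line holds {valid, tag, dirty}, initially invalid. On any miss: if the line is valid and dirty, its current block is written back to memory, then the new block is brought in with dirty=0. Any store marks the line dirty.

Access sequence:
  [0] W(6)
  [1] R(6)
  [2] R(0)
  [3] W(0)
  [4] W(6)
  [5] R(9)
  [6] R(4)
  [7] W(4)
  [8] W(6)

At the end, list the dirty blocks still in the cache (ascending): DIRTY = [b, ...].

DIRTY = [4, 6]

0: W B6 -> L2 miss  d=D]
1: R B6 -> L2 hit  d=D]
2: R B0 -> L0 miss  d=-]
3: W B0 -> L0 hit  d=D]
4: W B6 -> L2 hit  d=D]
5: R B9 -> L1 miss  d=-]
6: R B4 -> L0 miss wb->B0  d=-]
7: W B4 -> L0 hit  d=D]
8: W B6 -> L2 hit  d=D]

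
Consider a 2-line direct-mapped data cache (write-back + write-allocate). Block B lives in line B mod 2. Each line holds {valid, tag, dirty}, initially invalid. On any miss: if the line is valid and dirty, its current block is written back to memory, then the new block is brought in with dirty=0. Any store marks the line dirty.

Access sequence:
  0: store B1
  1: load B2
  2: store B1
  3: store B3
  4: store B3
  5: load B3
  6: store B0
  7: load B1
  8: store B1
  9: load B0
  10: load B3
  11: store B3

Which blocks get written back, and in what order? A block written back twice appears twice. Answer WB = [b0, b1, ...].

0: W B1 → L1 miss [D]
1: R B2 → L0 miss [-]
2: W B1 → L1 hit [D]
3: W B3 → L1 miss wb→B1 [D]
4: W B3 → L1 hit [D]
5: R B3 → L1 hit [D]
6: W B0 → L0 miss [D]
7: R B1 → L1 miss wb→B3 [-]
8: W B1 → L1 hit [D]
9: R B0 → L0 hit [D]
10: R B3 → L1 miss wb→B1 [-]
11: W B3 → L1 hit [D]

WB = [1, 3, 1]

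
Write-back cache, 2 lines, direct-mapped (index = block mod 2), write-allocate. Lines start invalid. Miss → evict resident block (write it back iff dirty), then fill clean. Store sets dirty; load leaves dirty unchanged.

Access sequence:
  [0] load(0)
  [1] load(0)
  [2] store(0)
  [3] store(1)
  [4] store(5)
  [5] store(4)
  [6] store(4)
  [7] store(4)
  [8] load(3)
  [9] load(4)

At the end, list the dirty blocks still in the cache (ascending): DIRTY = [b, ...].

DIRTY = [4]

0: R B0 -> L0 miss  d=-]
1: R B0 -> L0 hit  d=-]
2: W B0 -> L0 hit  d=D]
3: W B1 -> L1 miss  d=D]
4: W B5 -> L1 miss wb->B1  d=D]
5: W B4 -> L0 miss wb->B0  d=D]
6: W B4 -> L0 hit  d=D]
7: W B4 -> L0 hit  d=D]
8: R B3 -> L1 miss wb->B5  d=-]
9: R B4 -> L0 hit  d=D]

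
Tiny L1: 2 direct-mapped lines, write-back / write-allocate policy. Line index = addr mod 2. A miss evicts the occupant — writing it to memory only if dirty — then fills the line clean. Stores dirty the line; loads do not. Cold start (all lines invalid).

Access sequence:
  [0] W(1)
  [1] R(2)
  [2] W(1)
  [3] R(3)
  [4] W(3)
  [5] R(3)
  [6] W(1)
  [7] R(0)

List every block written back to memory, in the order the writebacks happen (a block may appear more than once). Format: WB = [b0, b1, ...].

WB = [1, 3]

0: W B1 -> L1 miss  d=D]
1: R B2 -> L0 miss  d=-]
2: W B1 -> L1 hit  d=D]
3: R B3 -> L1 miss wb->B1  d=-]
4: W B3 -> L1 hit  d=D]
5: R B3 -> L1 hit  d=D]
6: W B1 -> L1 miss wb->B3  d=D]
7: R B0 -> L0 miss  d=-]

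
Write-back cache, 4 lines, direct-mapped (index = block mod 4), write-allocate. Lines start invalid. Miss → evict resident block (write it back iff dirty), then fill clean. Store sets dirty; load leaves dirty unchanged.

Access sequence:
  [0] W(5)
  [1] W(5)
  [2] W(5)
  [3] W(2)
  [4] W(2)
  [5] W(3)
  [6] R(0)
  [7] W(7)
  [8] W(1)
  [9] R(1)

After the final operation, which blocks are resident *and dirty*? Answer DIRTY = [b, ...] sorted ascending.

0: W B5 -> L1 miss  d=D]
1: W B5 -> L1 hit  d=D]
2: W B5 -> L1 hit  d=D]
3: W B2 -> L2 miss  d=D]
4: W B2 -> L2 hit  d=D]
5: W B3 -> L3 miss  d=D]
6: R B0 -> L0 miss  d=-]
7: W B7 -> L3 miss wb->B3  d=D]
8: W B1 -> L1 miss wb->B5  d=D]
9: R B1 -> L1 hit  d=D]

DIRTY = [1, 2, 7]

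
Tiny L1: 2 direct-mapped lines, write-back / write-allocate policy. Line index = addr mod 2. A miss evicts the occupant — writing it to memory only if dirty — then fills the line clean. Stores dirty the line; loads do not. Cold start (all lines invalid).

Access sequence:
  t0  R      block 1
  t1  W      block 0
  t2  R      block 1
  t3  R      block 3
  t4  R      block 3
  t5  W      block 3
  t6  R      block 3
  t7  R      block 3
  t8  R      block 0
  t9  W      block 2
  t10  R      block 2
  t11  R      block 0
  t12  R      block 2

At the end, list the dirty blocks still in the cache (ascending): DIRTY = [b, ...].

DIRTY = [3]

0: R B1 → L1 miss [-]
1: W B0 → L0 miss [D]
2: R B1 → L1 hit [-]
3: R B3 → L1 miss [-]
4: R B3 → L1 hit [-]
5: W B3 → L1 hit [D]
6: R B3 → L1 hit [D]
7: R B3 → L1 hit [D]
8: R B0 → L0 hit [D]
9: W B2 → L0 miss wb→B0 [D]
10: R B2 → L0 hit [D]
11: R B0 → L0 miss wb→B2 [-]
12: R B2 → L0 miss [-]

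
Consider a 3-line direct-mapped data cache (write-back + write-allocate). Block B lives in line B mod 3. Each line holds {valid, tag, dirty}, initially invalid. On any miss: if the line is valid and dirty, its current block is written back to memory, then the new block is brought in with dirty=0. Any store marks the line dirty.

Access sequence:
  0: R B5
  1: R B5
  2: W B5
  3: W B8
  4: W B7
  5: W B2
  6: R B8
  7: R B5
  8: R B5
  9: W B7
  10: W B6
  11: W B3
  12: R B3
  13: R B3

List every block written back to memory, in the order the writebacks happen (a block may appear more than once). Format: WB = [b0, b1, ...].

WB = [5, 8, 2, 6]

0: R B5 → L2 miss [-]
1: R B5 → L2 hit [-]
2: W B5 → L2 hit [D]
3: W B8 → L2 miss wb→B5 [D]
4: W B7 → L1 miss [D]
5: W B2 → L2 miss wb→B8 [D]
6: R B8 → L2 miss wb→B2 [-]
7: R B5 → L2 miss [-]
8: R B5 → L2 hit [-]
9: W B7 → L1 hit [D]
10: W B6 → L0 miss [D]
11: W B3 → L0 miss wb→B6 [D]
12: R B3 → L0 hit [D]
13: R B3 → L0 hit [D]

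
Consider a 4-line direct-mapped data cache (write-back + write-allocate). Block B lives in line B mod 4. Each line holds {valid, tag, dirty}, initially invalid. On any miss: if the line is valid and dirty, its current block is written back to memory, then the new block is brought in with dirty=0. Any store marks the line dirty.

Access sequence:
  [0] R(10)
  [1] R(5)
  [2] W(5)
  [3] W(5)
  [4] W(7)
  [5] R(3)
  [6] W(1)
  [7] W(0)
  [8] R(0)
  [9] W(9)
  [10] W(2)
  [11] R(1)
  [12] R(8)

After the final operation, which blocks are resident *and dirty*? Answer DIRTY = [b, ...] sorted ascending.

0: R B10 -> L2 miss  d=-]
1: R B5 -> L1 miss  d=-]
2: W B5 -> L1 hit  d=D]
3: W B5 -> L1 hit  d=D]
4: W B7 -> L3 miss  d=D]
5: R B3 -> L3 miss wb->B7  d=-]
6: W B1 -> L1 miss wb->B5  d=D]
7: W B0 -> L0 miss  d=D]
8: R B0 -> L0 hit  d=D]
9: W B9 -> L1 miss wb->B1  d=D]
10: W B2 -> L2 miss  d=D]
11: R B1 -> L1 miss wb->B9  d=-]
12: R B8 -> L0 miss wb->B0  d=-]

DIRTY = [2]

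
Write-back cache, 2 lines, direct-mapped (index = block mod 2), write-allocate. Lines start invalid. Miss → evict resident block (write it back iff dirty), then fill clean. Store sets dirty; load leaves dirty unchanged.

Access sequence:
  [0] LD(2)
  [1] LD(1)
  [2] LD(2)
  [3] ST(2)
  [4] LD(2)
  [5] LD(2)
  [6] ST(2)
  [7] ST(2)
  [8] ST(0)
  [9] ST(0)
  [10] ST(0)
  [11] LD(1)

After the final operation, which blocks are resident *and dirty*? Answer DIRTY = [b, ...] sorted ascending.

0: R B2 -> L0 miss  d=-]
1: R B1 -> L1 miss  d=-]
2: R B2 -> L0 hit  d=-]
3: W B2 -> L0 hit  d=D]
4: R B2 -> L0 hit  d=D]
5: R B2 -> L0 hit  d=D]
6: W B2 -> L0 hit  d=D]
7: W B2 -> L0 hit  d=D]
8: W B0 -> L0 miss wb->B2  d=D]
9: W B0 -> L0 hit  d=D]
10: W B0 -> L0 hit  d=D]
11: R B1 -> L1 hit  d=-]

DIRTY = [0]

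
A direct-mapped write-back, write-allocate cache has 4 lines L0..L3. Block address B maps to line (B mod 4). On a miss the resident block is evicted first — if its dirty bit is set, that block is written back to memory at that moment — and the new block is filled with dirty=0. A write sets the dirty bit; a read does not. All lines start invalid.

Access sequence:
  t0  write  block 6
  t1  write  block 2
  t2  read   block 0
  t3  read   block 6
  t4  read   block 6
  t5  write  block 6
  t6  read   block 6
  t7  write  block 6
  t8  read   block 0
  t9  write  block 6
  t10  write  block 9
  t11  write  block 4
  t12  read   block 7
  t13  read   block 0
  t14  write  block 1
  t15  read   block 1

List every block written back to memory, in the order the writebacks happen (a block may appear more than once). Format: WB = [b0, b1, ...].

WB = [6, 2, 4, 9]

  0 | W B6 → L2 miss [D]
  1 | W B2 → L2 miss wb→B6 [D]
  2 | R B0 → L0 miss [-]
  3 | R B6 → L2 miss wb→B2 [-]
  4 | R B6 → L2 hit [-]
  5 | W B6 → L2 hit [D]
  6 | R B6 → L2 hit [D]
  7 | W B6 → L2 hit [D]
  8 | R B0 → L0 hit [-]
  9 | W B6 → L2 hit [D]
  10 | W B9 → L1 miss [D]
  11 | W B4 → L0 miss [D]
  12 | R B7 → L3 miss [-]
  13 | R B0 → L0 miss wb→B4 [-]
  14 | W B1 → L1 miss wb→B9 [D]
  15 | R B1 → L1 hit [D]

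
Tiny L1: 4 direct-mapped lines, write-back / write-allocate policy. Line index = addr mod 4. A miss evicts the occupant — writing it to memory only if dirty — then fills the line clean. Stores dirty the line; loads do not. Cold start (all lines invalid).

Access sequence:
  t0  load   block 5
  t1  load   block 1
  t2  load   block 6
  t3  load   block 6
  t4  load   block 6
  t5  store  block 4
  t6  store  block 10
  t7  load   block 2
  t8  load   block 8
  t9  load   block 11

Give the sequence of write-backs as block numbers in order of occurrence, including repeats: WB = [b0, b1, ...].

WB = [10, 4]

  0 | R B5 → L1 miss [-]
  1 | R B1 → L1 miss [-]
  2 | R B6 → L2 miss [-]
  3 | R B6 → L2 hit [-]
  4 | R B6 → L2 hit [-]
  5 | W B4 → L0 miss [D]
  6 | W B10 → L2 miss [D]
  7 | R B2 → L2 miss wb→B10 [-]
  8 | R B8 → L0 miss wb→B4 [-]
  9 | R B11 → L3 miss [-]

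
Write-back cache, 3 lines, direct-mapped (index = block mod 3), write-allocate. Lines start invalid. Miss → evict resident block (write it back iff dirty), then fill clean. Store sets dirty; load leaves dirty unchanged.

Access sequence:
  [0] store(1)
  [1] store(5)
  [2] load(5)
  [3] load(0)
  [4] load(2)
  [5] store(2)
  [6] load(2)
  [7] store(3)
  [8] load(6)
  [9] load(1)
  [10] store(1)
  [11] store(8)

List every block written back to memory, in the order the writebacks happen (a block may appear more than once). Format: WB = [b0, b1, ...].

WB = [5, 3, 2]

0: W B1 -> L1 miss  d=D]
1: W B5 -> L2 miss  d=D]
2: R B5 -> L2 hit  d=D]
3: R B0 -> L0 miss  d=-]
4: R B2 -> L2 miss wb->B5  d=-]
5: W B2 -> L2 hit  d=D]
6: R B2 -> L2 hit  d=D]
7: W B3 -> L0 miss  d=D]
8: R B6 -> L0 miss wb->B3  d=-]
9: R B1 -> L1 hit  d=D]
10: W B1 -> L1 hit  d=D]
11: W B8 -> L2 miss wb->B2  d=D]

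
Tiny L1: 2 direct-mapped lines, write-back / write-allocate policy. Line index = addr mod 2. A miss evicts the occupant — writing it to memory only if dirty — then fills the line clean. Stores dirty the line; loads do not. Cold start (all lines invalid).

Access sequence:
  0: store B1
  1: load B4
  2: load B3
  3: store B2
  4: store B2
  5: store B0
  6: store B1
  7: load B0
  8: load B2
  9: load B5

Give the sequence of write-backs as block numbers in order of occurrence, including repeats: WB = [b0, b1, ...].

0: W B1 -> L1 miss  d=D]
1: R B4 -> L0 miss  d=-]
2: R B3 -> L1 miss wb->B1  d=-]
3: W B2 -> L0 miss  d=D]
4: W B2 -> L0 hit  d=D]
5: W B0 -> L0 miss wb->B2  d=D]
6: W B1 -> L1 miss  d=D]
7: R B0 -> L0 hit  d=D]
8: R B2 -> L0 miss wb->B0  d=-]
9: R B5 -> L1 miss wb->B1  d=-]

WB = [1, 2, 0, 1]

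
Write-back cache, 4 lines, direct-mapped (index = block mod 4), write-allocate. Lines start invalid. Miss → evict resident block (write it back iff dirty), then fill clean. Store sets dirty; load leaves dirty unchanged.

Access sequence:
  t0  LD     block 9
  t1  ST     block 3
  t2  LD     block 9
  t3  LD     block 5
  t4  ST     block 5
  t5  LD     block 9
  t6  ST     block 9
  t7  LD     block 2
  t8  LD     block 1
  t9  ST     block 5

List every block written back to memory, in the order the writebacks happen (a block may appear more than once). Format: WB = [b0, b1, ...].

WB = [5, 9]

  0 | R B9 → L1 miss [-]
  1 | W B3 → L3 miss [D]
  2 | R B9 → L1 hit [-]
  3 | R B5 → L1 miss [-]
  4 | W B5 → L1 hit [D]
  5 | R B9 → L1 miss wb→B5 [-]
  6 | W B9 → L1 hit [D]
  7 | R B2 → L2 miss [-]
  8 | R B1 → L1 miss wb→B9 [-]
  9 | W B5 → L1 miss [D]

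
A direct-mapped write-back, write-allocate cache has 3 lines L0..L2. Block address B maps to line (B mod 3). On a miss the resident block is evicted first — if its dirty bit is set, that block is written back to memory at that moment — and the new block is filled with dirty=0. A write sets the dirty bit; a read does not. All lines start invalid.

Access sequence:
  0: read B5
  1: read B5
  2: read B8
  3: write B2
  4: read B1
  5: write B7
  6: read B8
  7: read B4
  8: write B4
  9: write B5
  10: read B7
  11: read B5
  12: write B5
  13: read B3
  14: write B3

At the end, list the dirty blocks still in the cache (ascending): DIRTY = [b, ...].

DIRTY = [3, 5]

  0 | R B5 → L2 miss [-]
  1 | R B5 → L2 hit [-]
  2 | R B8 → L2 miss [-]
  3 | W B2 → L2 miss [D]
  4 | R B1 → L1 miss [-]
  5 | W B7 → L1 miss [D]
  6 | R B8 → L2 miss wb→B2 [-]
  7 | R B4 → L1 miss wb→B7 [-]
  8 | W B4 → L1 hit [D]
  9 | W B5 → L2 miss [D]
  10 | R B7 → L1 miss wb→B4 [-]
  11 | R B5 → L2 hit [D]
  12 | W B5 → L2 hit [D]
  13 | R B3 → L0 miss [-]
  14 | W B3 → L0 hit [D]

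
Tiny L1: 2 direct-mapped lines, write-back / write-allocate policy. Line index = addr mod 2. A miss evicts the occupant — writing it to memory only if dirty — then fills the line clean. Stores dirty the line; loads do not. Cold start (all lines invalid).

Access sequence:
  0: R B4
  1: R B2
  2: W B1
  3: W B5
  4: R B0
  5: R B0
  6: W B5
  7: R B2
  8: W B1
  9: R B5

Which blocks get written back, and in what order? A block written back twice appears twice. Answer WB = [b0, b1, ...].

0: R B4 → L0 miss [-]
1: R B2 → L0 miss [-]
2: W B1 → L1 miss [D]
3: W B5 → L1 miss wb→B1 [D]
4: R B0 → L0 miss [-]
5: R B0 → L0 hit [-]
6: W B5 → L1 hit [D]
7: R B2 → L0 miss [-]
8: W B1 → L1 miss wb→B5 [D]
9: R B5 → L1 miss wb→B1 [-]

WB = [1, 5, 1]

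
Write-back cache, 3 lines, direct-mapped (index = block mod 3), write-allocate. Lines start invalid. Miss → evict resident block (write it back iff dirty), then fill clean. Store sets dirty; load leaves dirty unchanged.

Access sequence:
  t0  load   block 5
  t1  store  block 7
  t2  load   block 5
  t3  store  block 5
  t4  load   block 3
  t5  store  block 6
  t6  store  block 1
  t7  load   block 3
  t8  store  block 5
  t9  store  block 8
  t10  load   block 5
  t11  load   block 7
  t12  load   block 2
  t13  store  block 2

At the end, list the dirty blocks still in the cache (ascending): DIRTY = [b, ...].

0: R B5 -> L2 miss  d=-]
1: W B7 -> L1 miss  d=D]
2: R B5 -> L2 hit  d=-]
3: W B5 -> L2 hit  d=D]
4: R B3 -> L0 miss  d=-]
5: W B6 -> L0 miss  d=D]
6: W B1 -> L1 miss wb->B7  d=D]
7: R B3 -> L0 miss wb->B6  d=-]
8: W B5 -> L2 hit  d=D]
9: W B8 -> L2 miss wb->B5  d=D]
10: R B5 -> L2 miss wb->B8  d=-]
11: R B7 -> L1 miss wb->B1  d=-]
12: R B2 -> L2 miss  d=-]
13: W B2 -> L2 hit  d=D]

DIRTY = [2]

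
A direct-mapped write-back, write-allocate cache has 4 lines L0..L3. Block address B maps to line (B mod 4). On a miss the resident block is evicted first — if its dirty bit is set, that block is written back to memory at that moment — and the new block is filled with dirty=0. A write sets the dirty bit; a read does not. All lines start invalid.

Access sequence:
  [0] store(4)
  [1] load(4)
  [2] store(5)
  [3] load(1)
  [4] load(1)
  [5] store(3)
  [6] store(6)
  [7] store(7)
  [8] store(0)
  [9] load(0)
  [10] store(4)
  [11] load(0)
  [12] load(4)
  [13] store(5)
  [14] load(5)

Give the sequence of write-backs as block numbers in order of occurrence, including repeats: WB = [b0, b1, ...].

WB = [5, 3, 4, 0, 4]

0: W B4 -> L0 miss  d=D]
1: R B4 -> L0 hit  d=D]
2: W B5 -> L1 miss  d=D]
3: R B1 -> L1 miss wb->B5  d=-]
4: R B1 -> L1 hit  d=-]
5: W B3 -> L3 miss  d=D]
6: W B6 -> L2 miss  d=D]
7: W B7 -> L3 miss wb->B3  d=D]
8: W B0 -> L0 miss wb->B4  d=D]
9: R B0 -> L0 hit  d=D]
10: W B4 -> L0 miss wb->B0  d=D]
11: R B0 -> L0 miss wb->B4  d=-]
12: R B4 -> L0 miss  d=-]
13: W B5 -> L1 miss  d=D]
14: R B5 -> L1 hit  d=D]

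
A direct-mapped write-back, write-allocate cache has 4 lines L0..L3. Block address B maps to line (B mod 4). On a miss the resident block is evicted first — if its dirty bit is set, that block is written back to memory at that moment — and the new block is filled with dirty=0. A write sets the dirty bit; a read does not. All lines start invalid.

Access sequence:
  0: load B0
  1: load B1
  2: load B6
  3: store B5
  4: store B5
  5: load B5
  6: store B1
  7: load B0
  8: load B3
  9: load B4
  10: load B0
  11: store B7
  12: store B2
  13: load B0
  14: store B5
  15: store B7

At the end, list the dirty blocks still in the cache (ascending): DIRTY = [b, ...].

0: R B0 -> L0 miss  d=-]
1: R B1 -> L1 miss  d=-]
2: R B6 -> L2 miss  d=-]
3: W B5 -> L1 miss  d=D]
4: W B5 -> L1 hit  d=D]
5: R B5 -> L1 hit  d=D]
6: W B1 -> L1 miss wb->B5  d=D]
7: R B0 -> L0 hit  d=-]
8: R B3 -> L3 miss  d=-]
9: R B4 -> L0 miss  d=-]
10: R B0 -> L0 miss  d=-]
11: W B7 -> L3 miss  d=D]
12: W B2 -> L2 miss  d=D]
13: R B0 -> L0 hit  d=-]
14: W B5 -> L1 miss wb->B1  d=D]
15: W B7 -> L3 hit  d=D]

DIRTY = [2, 5, 7]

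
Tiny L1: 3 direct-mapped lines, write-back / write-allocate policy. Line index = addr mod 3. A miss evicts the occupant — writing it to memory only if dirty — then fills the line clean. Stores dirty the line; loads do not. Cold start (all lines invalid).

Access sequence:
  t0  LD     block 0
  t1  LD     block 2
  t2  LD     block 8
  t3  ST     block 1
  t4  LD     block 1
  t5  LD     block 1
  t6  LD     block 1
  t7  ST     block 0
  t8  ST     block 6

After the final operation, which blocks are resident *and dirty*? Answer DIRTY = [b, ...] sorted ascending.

DIRTY = [1, 6]

  0 | R B0 → L0 miss [-]
  1 | R B2 → L2 miss [-]
  2 | R B8 → L2 miss [-]
  3 | W B1 → L1 miss [D]
  4 | R B1 → L1 hit [D]
  5 | R B1 → L1 hit [D]
  6 | R B1 → L1 hit [D]
  7 | W B0 → L0 hit [D]
  8 | W B6 → L0 miss wb→B0 [D]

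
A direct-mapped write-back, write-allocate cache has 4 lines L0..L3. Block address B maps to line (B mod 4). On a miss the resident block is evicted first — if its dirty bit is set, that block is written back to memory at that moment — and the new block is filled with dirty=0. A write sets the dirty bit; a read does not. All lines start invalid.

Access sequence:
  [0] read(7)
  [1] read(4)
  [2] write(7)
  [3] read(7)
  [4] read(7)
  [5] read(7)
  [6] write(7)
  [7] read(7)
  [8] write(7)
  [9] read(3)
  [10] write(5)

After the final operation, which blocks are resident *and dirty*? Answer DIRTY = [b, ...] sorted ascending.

DIRTY = [5]

0: R B7 -> L3 miss  d=-]
1: R B4 -> L0 miss  d=-]
2: W B7 -> L3 hit  d=D]
3: R B7 -> L3 hit  d=D]
4: R B7 -> L3 hit  d=D]
5: R B7 -> L3 hit  d=D]
6: W B7 -> L3 hit  d=D]
7: R B7 -> L3 hit  d=D]
8: W B7 -> L3 hit  d=D]
9: R B3 -> L3 miss wb->B7  d=-]
10: W B5 -> L1 miss  d=D]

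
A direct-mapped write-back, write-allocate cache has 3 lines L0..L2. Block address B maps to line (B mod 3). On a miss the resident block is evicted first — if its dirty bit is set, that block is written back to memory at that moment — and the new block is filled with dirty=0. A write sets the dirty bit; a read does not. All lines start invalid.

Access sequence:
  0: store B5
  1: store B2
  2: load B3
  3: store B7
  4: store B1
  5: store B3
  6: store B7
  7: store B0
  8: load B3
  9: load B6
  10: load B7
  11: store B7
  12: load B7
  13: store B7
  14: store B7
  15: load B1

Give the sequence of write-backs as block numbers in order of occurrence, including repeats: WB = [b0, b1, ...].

  0 | W B5 → L2 miss [D]
  1 | W B2 → L2 miss wb→B5 [D]
  2 | R B3 → L0 miss [-]
  3 | W B7 → L1 miss [D]
  4 | W B1 → L1 miss wb→B7 [D]
  5 | W B3 → L0 hit [D]
  6 | W B7 → L1 miss wb→B1 [D]
  7 | W B0 → L0 miss wb→B3 [D]
  8 | R B3 → L0 miss wb→B0 [-]
  9 | R B6 → L0 miss [-]
  10 | R B7 → L1 hit [D]
  11 | W B7 → L1 hit [D]
  12 | R B7 → L1 hit [D]
  13 | W B7 → L1 hit [D]
  14 | W B7 → L1 hit [D]
  15 | R B1 → L1 miss wb→B7 [-]

WB = [5, 7, 1, 3, 0, 7]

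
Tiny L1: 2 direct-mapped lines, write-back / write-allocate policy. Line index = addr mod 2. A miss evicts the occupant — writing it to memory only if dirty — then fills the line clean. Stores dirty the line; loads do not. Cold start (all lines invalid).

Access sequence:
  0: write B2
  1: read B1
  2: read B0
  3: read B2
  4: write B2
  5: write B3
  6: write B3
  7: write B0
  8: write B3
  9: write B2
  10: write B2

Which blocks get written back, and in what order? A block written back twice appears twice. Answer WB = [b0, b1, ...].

0: W B2 -> L0 miss  d=D]
1: R B1 -> L1 miss  d=-]
2: R B0 -> L0 miss wb->B2  d=-]
3: R B2 -> L0 miss  d=-]
4: W B2 -> L0 hit  d=D]
5: W B3 -> L1 miss  d=D]
6: W B3 -> L1 hit  d=D]
7: W B0 -> L0 miss wb->B2  d=D]
8: W B3 -> L1 hit  d=D]
9: W B2 -> L0 miss wb->B0  d=D]
10: W B2 -> L0 hit  d=D]

WB = [2, 2, 0]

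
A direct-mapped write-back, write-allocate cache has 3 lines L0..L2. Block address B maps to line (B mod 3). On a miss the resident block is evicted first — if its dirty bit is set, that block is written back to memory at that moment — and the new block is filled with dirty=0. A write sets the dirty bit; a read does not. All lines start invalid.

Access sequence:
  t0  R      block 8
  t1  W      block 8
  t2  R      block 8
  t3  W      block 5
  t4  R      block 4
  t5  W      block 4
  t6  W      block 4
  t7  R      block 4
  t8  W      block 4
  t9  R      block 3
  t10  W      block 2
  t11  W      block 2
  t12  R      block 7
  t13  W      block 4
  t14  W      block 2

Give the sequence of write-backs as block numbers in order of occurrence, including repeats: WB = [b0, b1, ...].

WB = [8, 5, 4]

  0 | R B8 → L2 miss [-]
  1 | W B8 → L2 hit [D]
  2 | R B8 → L2 hit [D]
  3 | W B5 → L2 miss wb→B8 [D]
  4 | R B4 → L1 miss [-]
  5 | W B4 → L1 hit [D]
  6 | W B4 → L1 hit [D]
  7 | R B4 → L1 hit [D]
  8 | W B4 → L1 hit [D]
  9 | R B3 → L0 miss [-]
  10 | W B2 → L2 miss wb→B5 [D]
  11 | W B2 → L2 hit [D]
  12 | R B7 → L1 miss wb→B4 [-]
  13 | W B4 → L1 miss [D]
  14 | W B2 → L2 hit [D]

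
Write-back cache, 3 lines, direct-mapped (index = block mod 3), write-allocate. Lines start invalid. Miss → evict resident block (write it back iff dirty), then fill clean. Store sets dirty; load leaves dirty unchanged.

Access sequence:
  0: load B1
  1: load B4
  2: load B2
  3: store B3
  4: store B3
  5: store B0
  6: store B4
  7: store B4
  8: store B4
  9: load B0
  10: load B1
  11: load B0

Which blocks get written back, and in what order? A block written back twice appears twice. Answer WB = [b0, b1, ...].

0: R B1 -> L1 miss  d=-]
1: R B4 -> L1 miss  d=-]
2: R B2 -> L2 miss  d=-]
3: W B3 -> L0 miss  d=D]
4: W B3 -> L0 hit  d=D]
5: W B0 -> L0 miss wb->B3  d=D]
6: W B4 -> L1 hit  d=D]
7: W B4 -> L1 hit  d=D]
8: W B4 -> L1 hit  d=D]
9: R B0 -> L0 hit  d=D]
10: R B1 -> L1 miss wb->B4  d=-]
11: R B0 -> L0 hit  d=D]

WB = [3, 4]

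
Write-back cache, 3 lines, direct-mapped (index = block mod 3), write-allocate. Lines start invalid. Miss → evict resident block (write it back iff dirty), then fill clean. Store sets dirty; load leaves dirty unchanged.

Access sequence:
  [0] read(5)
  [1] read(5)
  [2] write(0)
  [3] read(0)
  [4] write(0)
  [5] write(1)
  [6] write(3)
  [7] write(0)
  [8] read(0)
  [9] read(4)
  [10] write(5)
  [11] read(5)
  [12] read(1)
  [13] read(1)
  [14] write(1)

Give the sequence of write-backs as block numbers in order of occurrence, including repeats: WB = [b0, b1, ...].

WB = [0, 3, 1]

  0 | R B5 → L2 miss [-]
  1 | R B5 → L2 hit [-]
  2 | W B0 → L0 miss [D]
  3 | R B0 → L0 hit [D]
  4 | W B0 → L0 hit [D]
  5 | W B1 → L1 miss [D]
  6 | W B3 → L0 miss wb→B0 [D]
  7 | W B0 → L0 miss wb→B3 [D]
  8 | R B0 → L0 hit [D]
  9 | R B4 → L1 miss wb→B1 [-]
  10 | W B5 → L2 hit [D]
  11 | R B5 → L2 hit [D]
  12 | R B1 → L1 miss [-]
  13 | R B1 → L1 hit [-]
  14 | W B1 → L1 hit [D]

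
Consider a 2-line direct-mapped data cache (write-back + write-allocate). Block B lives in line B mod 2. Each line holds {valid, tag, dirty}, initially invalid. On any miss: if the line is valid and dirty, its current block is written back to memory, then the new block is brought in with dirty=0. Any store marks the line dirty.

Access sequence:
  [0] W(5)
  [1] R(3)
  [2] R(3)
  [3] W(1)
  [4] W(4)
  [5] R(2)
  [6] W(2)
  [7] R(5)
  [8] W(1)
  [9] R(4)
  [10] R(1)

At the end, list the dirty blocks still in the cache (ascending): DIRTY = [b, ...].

0: W B5 → L1 miss [D]
1: R B3 → L1 miss wb→B5 [-]
2: R B3 → L1 hit [-]
3: W B1 → L1 miss [D]
4: W B4 → L0 miss [D]
5: R B2 → L0 miss wb→B4 [-]
6: W B2 → L0 hit [D]
7: R B5 → L1 miss wb→B1 [-]
8: W B1 → L1 miss [D]
9: R B4 → L0 miss wb→B2 [-]
10: R B1 → L1 hit [D]

DIRTY = [1]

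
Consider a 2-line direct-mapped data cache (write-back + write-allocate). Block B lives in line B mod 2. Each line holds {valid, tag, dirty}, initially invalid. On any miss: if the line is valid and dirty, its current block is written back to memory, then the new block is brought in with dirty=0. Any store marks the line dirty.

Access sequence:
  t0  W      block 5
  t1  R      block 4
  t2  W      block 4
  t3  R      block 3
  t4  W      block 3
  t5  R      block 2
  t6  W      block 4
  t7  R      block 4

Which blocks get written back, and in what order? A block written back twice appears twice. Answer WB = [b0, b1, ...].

0: W B5 -> L1 miss  d=D]
1: R B4 -> L0 miss  d=-]
2: W B4 -> L0 hit  d=D]
3: R B3 -> L1 miss wb->B5  d=-]
4: W B3 -> L1 hit  d=D]
5: R B2 -> L0 miss wb->B4  d=-]
6: W B4 -> L0 miss  d=D]
7: R B4 -> L0 hit  d=D]

WB = [5, 4]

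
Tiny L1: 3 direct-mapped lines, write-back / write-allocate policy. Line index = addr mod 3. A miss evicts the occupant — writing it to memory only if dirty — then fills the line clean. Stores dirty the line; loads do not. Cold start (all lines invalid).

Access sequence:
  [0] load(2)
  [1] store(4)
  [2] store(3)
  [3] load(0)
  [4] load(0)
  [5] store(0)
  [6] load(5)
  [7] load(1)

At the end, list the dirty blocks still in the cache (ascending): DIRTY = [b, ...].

0: R B2 -> L2 miss  d=-]
1: W B4 -> L1 miss  d=D]
2: W B3 -> L0 miss  d=D]
3: R B0 -> L0 miss wb->B3  d=-]
4: R B0 -> L0 hit  d=-]
5: W B0 -> L0 hit  d=D]
6: R B5 -> L2 miss  d=-]
7: R B1 -> L1 miss wb->B4  d=-]

DIRTY = [0]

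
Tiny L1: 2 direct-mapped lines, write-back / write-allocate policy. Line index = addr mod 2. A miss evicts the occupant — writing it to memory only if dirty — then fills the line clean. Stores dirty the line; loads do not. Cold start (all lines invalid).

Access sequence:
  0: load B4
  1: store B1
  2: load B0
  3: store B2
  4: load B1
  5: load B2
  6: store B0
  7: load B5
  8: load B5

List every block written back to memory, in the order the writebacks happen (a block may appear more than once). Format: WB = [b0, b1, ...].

0: R B4 -> L0 miss  d=-]
1: W B1 -> L1 miss  d=D]
2: R B0 -> L0 miss  d=-]
3: W B2 -> L0 miss  d=D]
4: R B1 -> L1 hit  d=D]
5: R B2 -> L0 hit  d=D]
6: W B0 -> L0 miss wb->B2  d=D]
7: R B5 -> L1 miss wb->B1  d=-]
8: R B5 -> L1 hit  d=-]

WB = [2, 1]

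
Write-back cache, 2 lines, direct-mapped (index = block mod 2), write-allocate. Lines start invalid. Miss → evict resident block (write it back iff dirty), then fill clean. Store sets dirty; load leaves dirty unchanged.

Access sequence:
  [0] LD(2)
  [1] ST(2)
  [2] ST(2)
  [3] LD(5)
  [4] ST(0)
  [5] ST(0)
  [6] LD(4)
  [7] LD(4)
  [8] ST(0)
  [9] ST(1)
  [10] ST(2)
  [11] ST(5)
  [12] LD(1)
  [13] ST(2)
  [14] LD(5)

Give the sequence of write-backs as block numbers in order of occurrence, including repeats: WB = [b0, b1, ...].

0: R B2 -> L0 miss  d=-]
1: W B2 -> L0 hit  d=D]
2: W B2 -> L0 hit  d=D]
3: R B5 -> L1 miss  d=-]
4: W B0 -> L0 miss wb->B2  d=D]
5: W B0 -> L0 hit  d=D]
6: R B4 -> L0 miss wb->B0  d=-]
7: R B4 -> L0 hit  d=-]
8: W B0 -> L0 miss  d=D]
9: W B1 -> L1 miss  d=D]
10: W B2 -> L0 miss wb->B0  d=D]
11: W B5 -> L1 miss wb->B1  d=D]
12: R B1 -> L1 miss wb->B5  d=-]
13: W B2 -> L0 hit  d=D]
14: R B5 -> L1 miss  d=-]

WB = [2, 0, 0, 1, 5]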